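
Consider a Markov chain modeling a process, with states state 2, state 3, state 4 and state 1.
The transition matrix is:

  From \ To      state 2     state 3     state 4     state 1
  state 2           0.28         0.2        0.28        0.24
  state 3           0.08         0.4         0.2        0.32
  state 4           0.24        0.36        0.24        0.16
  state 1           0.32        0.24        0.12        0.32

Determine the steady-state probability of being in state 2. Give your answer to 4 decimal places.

0.2217

Let the stationary distribution be π with π = πP and π_1 + π_2 + π_3 + π_4 = 1.
π_1 = 0.28·π_1 + 0.08·π_2 + 0.24·π_3 + 0.32·π_4
π_2 = 0.2·π_1 + 0.4·π_2 + 0.36·π_3 + 0.24·π_4
π_3 = 0.28·π_1 + 0.2·π_2 + 0.24·π_3 + 0.12·π_4
Solving with the normalization constraint gives π = (0.2217, 0.3043, 0.2043, 0.2696).
So the stationary probability of state 2 is 0.2217.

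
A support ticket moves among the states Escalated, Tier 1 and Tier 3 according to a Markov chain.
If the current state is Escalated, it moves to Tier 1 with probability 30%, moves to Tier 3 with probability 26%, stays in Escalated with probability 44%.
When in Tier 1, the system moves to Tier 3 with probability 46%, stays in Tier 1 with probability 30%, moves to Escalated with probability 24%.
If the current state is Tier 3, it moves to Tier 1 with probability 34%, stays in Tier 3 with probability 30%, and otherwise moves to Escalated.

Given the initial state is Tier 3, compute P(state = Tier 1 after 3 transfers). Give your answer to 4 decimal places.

Propagate the distribution vector 3 transfers from Tier 3.
After 0 transfers: (0.0000, 0.0000, 1.0000)
After 1 transfer: (0.3600, 0.3400, 0.3000)
After 2 transfers: (0.3480, 0.3120, 0.3400)
After 3 transfers: (0.3504, 0.3136, 0.3360)
P(in Tier 1 after 3 transfers) = 0.3136

0.3136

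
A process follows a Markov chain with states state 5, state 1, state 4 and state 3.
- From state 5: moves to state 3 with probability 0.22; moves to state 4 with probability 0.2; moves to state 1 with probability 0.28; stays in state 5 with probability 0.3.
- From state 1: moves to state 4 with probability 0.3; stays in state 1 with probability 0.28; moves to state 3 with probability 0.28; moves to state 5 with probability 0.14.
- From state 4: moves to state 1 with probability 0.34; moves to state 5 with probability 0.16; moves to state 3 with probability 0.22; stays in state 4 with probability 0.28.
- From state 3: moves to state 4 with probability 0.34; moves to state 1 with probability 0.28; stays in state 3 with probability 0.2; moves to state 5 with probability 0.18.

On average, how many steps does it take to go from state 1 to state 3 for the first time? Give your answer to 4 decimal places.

Let t(s) be the expected number of steps to first reach state 3 from state s, with t(state 3) = 0. Conditioning on the first step:
t(state 5) = 1 + 0.3·t(state 5) + 0.28·t(state 1) + 0.2·t(state 4)
t(state 1) = 1 + 0.14·t(state 5) + 0.28·t(state 1) + 0.3·t(state 4)
t(state 4) = 1 + 0.16·t(state 5) + 0.34·t(state 1) + 0.28·t(state 4)
Solving: t(state 5) = 4.2070, t(state 1) = 3.9529, t(state 4) = 4.1904.
Expected steps from state 1 to state 3: 3.9529.

3.9529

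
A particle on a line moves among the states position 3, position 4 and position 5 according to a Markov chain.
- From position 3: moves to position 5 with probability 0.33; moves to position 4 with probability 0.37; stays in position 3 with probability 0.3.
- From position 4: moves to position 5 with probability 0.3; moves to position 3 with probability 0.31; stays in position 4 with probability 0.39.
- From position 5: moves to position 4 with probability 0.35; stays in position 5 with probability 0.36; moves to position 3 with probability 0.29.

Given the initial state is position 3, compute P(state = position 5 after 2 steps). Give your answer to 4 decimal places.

0.3288

Sum over the intermediate state after 1 step:
P = P(position 3→position 3)·P(position 3→position 5) + P(position 3→position 4)·P(position 4→position 5) + P(position 3→position 5)·P(position 5→position 5)
  = 0.3×0.33 + 0.37×0.3 + 0.33×0.36
  = 0.0990 + 0.1110 + 0.1188 = 0.3288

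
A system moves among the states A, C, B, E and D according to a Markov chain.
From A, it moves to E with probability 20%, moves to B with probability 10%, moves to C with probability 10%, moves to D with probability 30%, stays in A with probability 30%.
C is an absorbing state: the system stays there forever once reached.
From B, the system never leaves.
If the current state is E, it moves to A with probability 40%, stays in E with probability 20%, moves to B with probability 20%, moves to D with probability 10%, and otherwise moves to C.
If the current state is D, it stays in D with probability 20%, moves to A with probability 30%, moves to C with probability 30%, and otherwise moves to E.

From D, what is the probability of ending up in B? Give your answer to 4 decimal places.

0.2687

Let h(s) be the probability of absorption at B starting from transient state s. Then h(B) = 1 and h(C) = 0. By first-step analysis:
h(A) = 0.3·h(A) + 0.1·0 + 0.1·1 + 0.2·h(E) + 0.3·h(D)
h(E) = 0.4·h(A) + 0.1·0 + 0.2·1 + 0.2·h(E) + 0.1·h(D)
h(D) = 0.3·h(A) + 0.3·0 + 0.2·h(E) + 0.2·h(D)
Solving: h(A) = 0.3955, h(E) = 0.4813, h(D) = 0.2687.
Starting from D, the probability is 0.2687.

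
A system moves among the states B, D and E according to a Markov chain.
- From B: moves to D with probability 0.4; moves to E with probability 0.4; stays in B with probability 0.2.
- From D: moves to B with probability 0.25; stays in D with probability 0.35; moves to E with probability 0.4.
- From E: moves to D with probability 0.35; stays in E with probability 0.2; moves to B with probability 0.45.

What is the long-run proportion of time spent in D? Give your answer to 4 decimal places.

0.3651

Let the stationary distribution be π with π = πP and π_1 + π_2 + π_3 = 1.
π_1 = 0.2·π_1 + 0.25·π_2 + 0.45·π_3
π_2 = 0.4·π_1 + 0.35·π_2 + 0.35·π_3
Solving with the normalization constraint gives π = (0.3016, 0.3651, 0.3333).
So the stationary probability of D is 0.3651.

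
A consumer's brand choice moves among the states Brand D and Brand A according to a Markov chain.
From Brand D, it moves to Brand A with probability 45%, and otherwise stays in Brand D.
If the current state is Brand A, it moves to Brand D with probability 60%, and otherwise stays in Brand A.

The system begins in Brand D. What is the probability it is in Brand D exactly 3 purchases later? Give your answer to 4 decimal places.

Propagate the distribution vector 3 purchases from Brand D.
After 0 purchases: (1.0000, 0.0000)
After 1 purchase: (0.5500, 0.4500)
After 2 purchases: (0.5725, 0.4275)
After 3 purchases: (0.5714, 0.4286)
P(in Brand D after 3 purchases) = 0.5714

0.5714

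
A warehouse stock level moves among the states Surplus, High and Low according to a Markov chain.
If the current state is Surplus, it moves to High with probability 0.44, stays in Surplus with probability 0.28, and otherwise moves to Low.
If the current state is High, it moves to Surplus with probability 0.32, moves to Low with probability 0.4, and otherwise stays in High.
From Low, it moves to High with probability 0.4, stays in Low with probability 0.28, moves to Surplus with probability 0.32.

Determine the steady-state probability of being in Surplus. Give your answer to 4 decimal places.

Let the stationary distribution be π with π = πP and π_1 + π_2 + π_3 = 1.
π_1 = 0.28·π_1 + 0.32·π_2 + 0.32·π_3
π_2 = 0.44·π_1 + 0.28·π_2 + 0.4·π_3
Solving with the normalization constraint gives π = (0.3077, 0.3681, 0.3242).
So the stationary probability of Surplus is 0.3077.

0.3077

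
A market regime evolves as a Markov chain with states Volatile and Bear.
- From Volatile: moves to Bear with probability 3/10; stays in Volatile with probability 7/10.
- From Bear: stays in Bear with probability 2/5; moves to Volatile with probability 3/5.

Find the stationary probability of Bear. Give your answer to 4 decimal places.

0.3333

Let the stationary distribution be π with π = πP and π_1 + π_2 = 1.
π_1 = 0.7·π_1 + 0.6·π_2
Solving with the normalization constraint gives π = (0.6667, 0.3333).
So the stationary probability of Bear is 0.3333.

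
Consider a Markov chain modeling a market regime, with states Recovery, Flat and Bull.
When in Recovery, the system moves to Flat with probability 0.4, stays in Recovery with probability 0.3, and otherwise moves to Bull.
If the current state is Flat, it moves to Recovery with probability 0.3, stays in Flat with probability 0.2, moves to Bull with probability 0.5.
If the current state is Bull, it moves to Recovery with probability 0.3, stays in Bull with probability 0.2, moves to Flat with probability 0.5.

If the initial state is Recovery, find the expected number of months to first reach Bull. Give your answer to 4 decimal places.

2.7273

Let t(s) be the expected number of months to first reach Bull from state s, with t(Bull) = 0. Conditioning on the first month:
t(Recovery) = 1 + 0.3·t(Recovery) + 0.4·t(Flat)
t(Flat) = 1 + 0.3·t(Recovery) + 0.2·t(Flat)
Solving: t(Recovery) = 2.7273, t(Flat) = 2.2727.
Expected months from Recovery to Bull: 2.7273.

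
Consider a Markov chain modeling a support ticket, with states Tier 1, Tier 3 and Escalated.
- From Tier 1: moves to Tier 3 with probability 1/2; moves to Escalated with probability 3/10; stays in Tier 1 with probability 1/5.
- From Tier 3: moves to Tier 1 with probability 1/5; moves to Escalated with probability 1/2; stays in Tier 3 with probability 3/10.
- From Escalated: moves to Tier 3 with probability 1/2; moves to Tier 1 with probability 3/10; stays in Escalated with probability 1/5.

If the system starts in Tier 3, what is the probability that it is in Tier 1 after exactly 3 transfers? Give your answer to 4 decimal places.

0.2310

Propagate the distribution vector 3 transfers from Tier 3.
After 0 transfers: (0.0000, 1.0000, 0.0000)
After 1 transfer: (0.2000, 0.3000, 0.5000)
After 2 transfers: (0.2500, 0.4400, 0.3100)
After 3 transfers: (0.2310, 0.4120, 0.3570)
P(in Tier 1 after 3 transfers) = 0.2310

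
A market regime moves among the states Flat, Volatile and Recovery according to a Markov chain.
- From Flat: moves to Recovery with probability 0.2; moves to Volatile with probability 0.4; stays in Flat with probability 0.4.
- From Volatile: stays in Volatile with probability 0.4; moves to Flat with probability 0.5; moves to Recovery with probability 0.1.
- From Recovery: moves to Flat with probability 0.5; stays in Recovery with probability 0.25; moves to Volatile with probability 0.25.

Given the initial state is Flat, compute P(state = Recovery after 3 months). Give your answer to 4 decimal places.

Propagate the distribution vector 3 months from Flat.
After 0 months: (1.0000, 0.0000, 0.0000)
After 1 month: (0.4000, 0.4000, 0.2000)
After 2 months: (0.4600, 0.3700, 0.1700)
After 3 months: (0.4540, 0.3745, 0.1715)
P(in Recovery after 3 months) = 0.1715

0.1715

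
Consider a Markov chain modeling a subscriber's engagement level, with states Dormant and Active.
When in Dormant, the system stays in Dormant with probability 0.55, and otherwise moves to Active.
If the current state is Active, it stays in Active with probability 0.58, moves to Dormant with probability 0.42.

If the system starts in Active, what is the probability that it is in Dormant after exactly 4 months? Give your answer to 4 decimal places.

Propagate the distribution vector 4 months from Active.
After 0 months: (0.0000, 1.0000)
After 1 month: (0.4200, 0.5800)
After 2 months: (0.4746, 0.5254)
After 3 months: (0.4817, 0.5183)
After 4 months: (0.4826, 0.5174)
P(in Dormant after 4 months) = 0.4826

0.4826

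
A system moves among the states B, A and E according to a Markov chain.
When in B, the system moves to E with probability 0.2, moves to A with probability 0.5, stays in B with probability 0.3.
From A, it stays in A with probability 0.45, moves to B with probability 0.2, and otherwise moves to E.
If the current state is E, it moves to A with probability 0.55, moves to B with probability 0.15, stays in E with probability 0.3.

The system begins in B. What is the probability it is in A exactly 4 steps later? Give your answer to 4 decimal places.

Propagate the distribution vector 4 steps from B.
After 0 steps: (1.0000, 0.0000, 0.0000)
After 1 step: (0.3000, 0.5000, 0.2000)
After 2 steps: (0.2200, 0.4850, 0.2950)
After 3 steps: (0.2073, 0.4905, 0.3023)
After 4 steps: (0.2056, 0.4906, 0.3038)
P(in A after 4 steps) = 0.4906

0.4906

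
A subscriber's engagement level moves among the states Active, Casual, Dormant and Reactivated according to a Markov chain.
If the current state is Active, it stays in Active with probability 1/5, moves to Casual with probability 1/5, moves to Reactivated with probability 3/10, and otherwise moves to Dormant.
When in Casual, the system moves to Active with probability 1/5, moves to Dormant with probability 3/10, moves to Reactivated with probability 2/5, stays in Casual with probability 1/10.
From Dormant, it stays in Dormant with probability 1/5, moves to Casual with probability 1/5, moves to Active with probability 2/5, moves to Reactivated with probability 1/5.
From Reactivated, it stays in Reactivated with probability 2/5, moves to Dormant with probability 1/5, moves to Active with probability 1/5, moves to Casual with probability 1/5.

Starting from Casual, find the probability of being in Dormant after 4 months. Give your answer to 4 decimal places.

0.2427

Propagate the distribution vector 4 months from Casual.
After 0 months: (0.0000, 1.0000, 0.0000, 0.0000)
After 1 month: (0.2000, 0.1000, 0.3000, 0.4000)
After 2 months: (0.2600, 0.1900, 0.2300, 0.3200)
After 3 months: (0.2460, 0.1810, 0.2450, 0.3280)
After 4 months: (0.2490, 0.1819, 0.2427, 0.3264)
P(in Dormant after 4 months) = 0.2427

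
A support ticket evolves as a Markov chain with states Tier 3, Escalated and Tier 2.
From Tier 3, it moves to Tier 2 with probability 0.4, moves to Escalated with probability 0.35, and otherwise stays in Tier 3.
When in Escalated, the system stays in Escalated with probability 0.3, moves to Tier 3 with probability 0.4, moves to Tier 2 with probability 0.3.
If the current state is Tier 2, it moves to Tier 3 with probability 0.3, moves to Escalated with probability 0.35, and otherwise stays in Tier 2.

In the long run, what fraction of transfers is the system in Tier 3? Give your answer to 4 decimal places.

0.3175

Let the stationary distribution be π with π = πP and π_1 + π_2 + π_3 = 1.
π_1 = 0.25·π_1 + 0.4·π_2 + 0.3·π_3
π_2 = 0.35·π_1 + 0.3·π_2 + 0.35·π_3
Solving with the normalization constraint gives π = (0.3175, 0.3333, 0.3492).
So the stationary probability of Tier 3 is 0.3175.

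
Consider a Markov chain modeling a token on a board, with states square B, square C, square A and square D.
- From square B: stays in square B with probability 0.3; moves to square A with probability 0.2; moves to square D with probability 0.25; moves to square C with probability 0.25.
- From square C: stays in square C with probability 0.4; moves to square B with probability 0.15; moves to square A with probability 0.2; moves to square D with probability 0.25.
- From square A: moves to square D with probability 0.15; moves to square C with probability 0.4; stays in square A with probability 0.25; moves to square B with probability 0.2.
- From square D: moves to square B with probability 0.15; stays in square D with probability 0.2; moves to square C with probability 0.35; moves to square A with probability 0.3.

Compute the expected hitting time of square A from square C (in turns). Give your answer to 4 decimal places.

Let t(s) be the expected number of turns to first reach square A from state s, with t(square A) = 0. Conditioning on the first turn:
t(square B) = 1 + 0.3·t(square B) + 0.25·t(square C) + 0.25·t(square D)
t(square C) = 1 + 0.15·t(square B) + 0.4·t(square C) + 0.25·t(square D)
t(square D) = 1 + 0.15·t(square B) + 0.35·t(square C) + 0.2·t(square D)
Solving: t(square B) = 4.4681, t(square C) = 4.4681, t(square D) = 4.0426.
Expected turns from square C to square A: 4.4681.

4.4681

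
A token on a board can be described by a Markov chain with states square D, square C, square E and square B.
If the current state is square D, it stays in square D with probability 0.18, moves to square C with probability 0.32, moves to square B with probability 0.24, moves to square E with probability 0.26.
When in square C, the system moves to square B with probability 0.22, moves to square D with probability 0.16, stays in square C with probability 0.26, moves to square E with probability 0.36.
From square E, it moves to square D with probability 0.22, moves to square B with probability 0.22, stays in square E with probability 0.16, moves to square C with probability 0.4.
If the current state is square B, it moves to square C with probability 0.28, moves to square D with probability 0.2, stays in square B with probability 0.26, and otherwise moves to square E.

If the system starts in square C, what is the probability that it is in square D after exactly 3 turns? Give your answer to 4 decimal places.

0.1882

Propagate the distribution vector 3 turns from square C.
After 0 turns: (0.0000, 1.0000, 0.0000, 0.0000)
After 1 turn: (0.1600, 0.2600, 0.3600, 0.2200)
After 2 turns: (0.1936, 0.3244, 0.2500, 0.2320)
After 3 turns: (0.1882, 0.3113, 0.2674, 0.2332)
P(in square D after 3 turns) = 0.1882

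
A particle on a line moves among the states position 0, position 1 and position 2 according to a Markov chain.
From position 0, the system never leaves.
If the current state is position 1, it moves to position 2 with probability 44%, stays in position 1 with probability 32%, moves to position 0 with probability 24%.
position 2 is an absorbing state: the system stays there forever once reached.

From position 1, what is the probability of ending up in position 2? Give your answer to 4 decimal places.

0.6471

Let h(s) be the probability of absorption at position 2 starting from transient state s. Then h(position 2) = 1 and h(position 0) = 0. By first-step analysis:
h(position 1) = 0.24·0 + 0.32·h(position 1) + 0.44·1
Solving: h(position 1) = 0.6471.
Starting from position 1, the probability is 0.6471.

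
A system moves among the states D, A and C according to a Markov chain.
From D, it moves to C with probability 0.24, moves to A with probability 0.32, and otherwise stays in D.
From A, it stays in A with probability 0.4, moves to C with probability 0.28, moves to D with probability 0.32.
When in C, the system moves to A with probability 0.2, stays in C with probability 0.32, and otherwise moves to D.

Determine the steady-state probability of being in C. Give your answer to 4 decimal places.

0.2744

Let the stationary distribution be π with π = πP and π_1 + π_2 + π_3 = 1.
π_1 = 0.44·π_1 + 0.32·π_2 + 0.48·π_3
π_2 = 0.32·π_1 + 0.4·π_2 + 0.2·π_3
Solving with the normalization constraint gives π = (0.4135, 0.3120, 0.2744).
So the stationary probability of C is 0.2744.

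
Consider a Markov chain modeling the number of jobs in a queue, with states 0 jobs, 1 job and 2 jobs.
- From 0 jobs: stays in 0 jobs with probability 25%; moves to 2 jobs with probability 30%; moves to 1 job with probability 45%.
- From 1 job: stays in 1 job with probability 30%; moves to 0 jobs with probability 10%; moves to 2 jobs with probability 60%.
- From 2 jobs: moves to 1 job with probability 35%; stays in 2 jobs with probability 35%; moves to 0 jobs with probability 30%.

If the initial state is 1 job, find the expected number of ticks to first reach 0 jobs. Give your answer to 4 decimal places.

Let t(s) be the expected number of ticks to first reach 0 jobs from state s, with t(0 jobs) = 0. Conditioning on the first tick:
t(1 job) = 1 + 0.3·t(1 job) + 0.6·t(2 jobs)
t(2 jobs) = 1 + 0.35·t(1 job) + 0.35·t(2 jobs)
Solving: t(1 job) = 5.1020, t(2 jobs) = 4.2857.
Expected ticks from 1 job to 0 jobs: 5.1020.

5.1020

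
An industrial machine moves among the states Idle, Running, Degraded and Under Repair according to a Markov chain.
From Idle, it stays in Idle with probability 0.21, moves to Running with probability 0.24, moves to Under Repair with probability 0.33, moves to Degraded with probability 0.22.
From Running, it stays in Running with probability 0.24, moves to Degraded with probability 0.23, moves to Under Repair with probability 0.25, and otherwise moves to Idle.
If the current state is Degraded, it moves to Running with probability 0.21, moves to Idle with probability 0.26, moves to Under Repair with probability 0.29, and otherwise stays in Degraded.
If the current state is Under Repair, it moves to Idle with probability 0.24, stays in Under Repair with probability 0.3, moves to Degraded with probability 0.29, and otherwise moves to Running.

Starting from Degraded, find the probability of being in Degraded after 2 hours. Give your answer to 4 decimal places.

Propagate the distribution vector 2 hours from Degraded.
After 0 hours: (0.0000, 0.0000, 1.0000, 0.0000)
After 1 hour: (0.2600, 0.2100, 0.2400, 0.2900)
After 2 hours: (0.2454, 0.2125, 0.2472, 0.2949)
P(in Degraded after 2 hours) = 0.2472

0.2472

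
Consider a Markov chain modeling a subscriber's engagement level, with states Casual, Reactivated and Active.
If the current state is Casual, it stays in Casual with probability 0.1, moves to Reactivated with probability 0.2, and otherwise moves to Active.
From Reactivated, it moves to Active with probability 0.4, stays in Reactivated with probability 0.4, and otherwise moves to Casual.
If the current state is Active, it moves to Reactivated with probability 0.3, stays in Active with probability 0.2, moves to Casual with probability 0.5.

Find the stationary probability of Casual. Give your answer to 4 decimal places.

Let the stationary distribution be π with π = πP and π_1 + π_2 + π_3 = 1.
π_1 = 0.1·π_1 + 0.2·π_2 + 0.5·π_3
π_2 = 0.2·π_1 + 0.4·π_2 + 0.3·π_3
Solving with the normalization constraint gives π = (0.2927, 0.3008, 0.4065).
So the stationary probability of Casual is 0.2927.

0.2927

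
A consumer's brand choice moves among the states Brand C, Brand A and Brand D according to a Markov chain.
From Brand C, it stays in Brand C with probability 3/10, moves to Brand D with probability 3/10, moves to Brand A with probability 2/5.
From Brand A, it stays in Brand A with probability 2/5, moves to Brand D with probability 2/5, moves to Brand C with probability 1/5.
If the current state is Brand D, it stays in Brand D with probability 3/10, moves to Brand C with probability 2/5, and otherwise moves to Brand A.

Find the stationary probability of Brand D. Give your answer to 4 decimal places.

0.3366

Let the stationary distribution be π with π = πP and π_1 + π_2 + π_3 = 1.
π_1 = 0.3·π_1 + 0.2·π_2 + 0.4·π_3
π_2 = 0.4·π_1 + 0.4·π_2 + 0.3·π_3
Solving with the normalization constraint gives π = (0.2970, 0.3663, 0.3366).
So the stationary probability of Brand D is 0.3366.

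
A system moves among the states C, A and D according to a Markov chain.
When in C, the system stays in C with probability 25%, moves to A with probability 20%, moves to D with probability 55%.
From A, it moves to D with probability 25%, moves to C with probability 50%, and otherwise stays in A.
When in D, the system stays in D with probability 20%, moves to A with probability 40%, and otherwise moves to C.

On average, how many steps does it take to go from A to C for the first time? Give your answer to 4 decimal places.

Let t(s) be the expected number of steps to first reach C from state s, with t(C) = 0. Conditioning on the first step:
t(A) = 1 + 0.25·t(A) + 0.25·t(D)
t(D) = 1 + 0.4·t(A) + 0.2·t(D)
Solving: t(A) = 2.1000, t(D) = 2.3000.
Expected steps from A to C: 2.1000.

2.1000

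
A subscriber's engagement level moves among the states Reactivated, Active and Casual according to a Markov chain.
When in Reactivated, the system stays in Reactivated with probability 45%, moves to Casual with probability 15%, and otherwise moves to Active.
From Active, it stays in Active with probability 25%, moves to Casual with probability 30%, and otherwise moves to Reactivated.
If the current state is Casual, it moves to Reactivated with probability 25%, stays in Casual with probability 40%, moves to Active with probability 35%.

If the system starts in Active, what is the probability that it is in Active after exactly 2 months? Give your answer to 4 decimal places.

Sum over the intermediate state after 1 month:
P = P(Active→Reactivated)·P(Reactivated→Active) + P(Active→Active)·P(Active→Active) + P(Active→Casual)·P(Casual→Active)
  = 0.45×0.4 + 0.25×0.25 + 0.3×0.35
  = 0.1800 + 0.0625 + 0.1050 = 0.3475

0.3475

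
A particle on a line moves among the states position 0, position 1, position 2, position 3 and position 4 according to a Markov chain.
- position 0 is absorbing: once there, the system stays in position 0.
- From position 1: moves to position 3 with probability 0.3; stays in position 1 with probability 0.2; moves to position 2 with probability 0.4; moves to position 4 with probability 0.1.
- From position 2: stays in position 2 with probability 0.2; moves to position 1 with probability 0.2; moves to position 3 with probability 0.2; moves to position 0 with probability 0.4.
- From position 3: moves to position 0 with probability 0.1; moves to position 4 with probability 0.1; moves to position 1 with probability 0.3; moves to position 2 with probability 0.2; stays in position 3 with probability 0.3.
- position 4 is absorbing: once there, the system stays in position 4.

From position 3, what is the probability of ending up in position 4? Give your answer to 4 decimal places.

Let h(s) be the probability of absorption at position 4 starting from transient state s. Then h(position 4) = 1 and h(position 0) = 0. By first-step analysis:
h(position 1) = 0.2·h(position 1) + 0.4·h(position 2) + 0.3·h(position 3) + 0.1·1
h(position 2) = 0.4·0 + 0.2·h(position 1) + 0.2·h(position 2) + 0.2·h(position 3)
h(position 3) = 0.1·0 + 0.3·h(position 1) + 0.2·h(position 2) + 0.3·h(position 3) + 0.1·1
Solving: h(position 1) = 0.3333, h(position 2) = 0.1667, h(position 3) = 0.3333.
Starting from position 3, the probability is 0.3333.

0.3333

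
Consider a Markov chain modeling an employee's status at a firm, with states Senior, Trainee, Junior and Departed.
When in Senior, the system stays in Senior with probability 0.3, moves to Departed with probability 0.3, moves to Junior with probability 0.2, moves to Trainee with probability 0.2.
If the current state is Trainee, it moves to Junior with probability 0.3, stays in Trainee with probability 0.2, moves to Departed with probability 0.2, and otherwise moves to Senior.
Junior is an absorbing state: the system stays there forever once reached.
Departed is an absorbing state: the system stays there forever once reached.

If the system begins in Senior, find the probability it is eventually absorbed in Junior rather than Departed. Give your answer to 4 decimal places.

0.4400

Let h(s) be the probability of absorption at Junior starting from transient state s. Then h(Junior) = 1 and h(Departed) = 0. By first-step analysis:
h(Senior) = 0.3·h(Senior) + 0.2·h(Trainee) + 0.2·1 + 0.3·0
h(Trainee) = 0.3·h(Senior) + 0.2·h(Trainee) + 0.3·1 + 0.2·0
Solving: h(Senior) = 0.4400, h(Trainee) = 0.5400.
Starting from Senior, the probability is 0.4400.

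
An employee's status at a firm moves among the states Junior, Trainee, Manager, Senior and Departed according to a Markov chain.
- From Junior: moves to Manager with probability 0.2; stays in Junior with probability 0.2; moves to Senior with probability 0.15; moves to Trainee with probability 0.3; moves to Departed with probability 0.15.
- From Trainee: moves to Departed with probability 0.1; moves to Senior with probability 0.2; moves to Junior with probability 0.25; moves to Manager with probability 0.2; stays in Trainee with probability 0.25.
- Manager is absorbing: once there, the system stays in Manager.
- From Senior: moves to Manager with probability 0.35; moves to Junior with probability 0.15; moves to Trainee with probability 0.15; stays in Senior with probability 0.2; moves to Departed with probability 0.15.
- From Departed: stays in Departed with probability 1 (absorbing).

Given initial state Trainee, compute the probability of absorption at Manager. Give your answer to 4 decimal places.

Let h(s) be the probability of absorption at Manager starting from transient state s. Then h(Manager) = 1 and h(Departed) = 0. By first-step analysis:
h(Junior) = 0.2·h(Junior) + 0.3·h(Trainee) + 0.2·1 + 0.15·h(Senior) + 0.15·0
h(Trainee) = 0.25·h(Junior) + 0.25·h(Trainee) + 0.2·1 + 0.2·h(Senior) + 0.1·0
h(Senior) = 0.15·h(Junior) + 0.15·h(Trainee) + 0.35·1 + 0.2·h(Senior) + 0.15·0
Solving: h(Junior) = 0.6224, h(Trainee) = 0.6547, h(Senior) = 0.6770.
Starting from Trainee, the probability is 0.6547.

0.6547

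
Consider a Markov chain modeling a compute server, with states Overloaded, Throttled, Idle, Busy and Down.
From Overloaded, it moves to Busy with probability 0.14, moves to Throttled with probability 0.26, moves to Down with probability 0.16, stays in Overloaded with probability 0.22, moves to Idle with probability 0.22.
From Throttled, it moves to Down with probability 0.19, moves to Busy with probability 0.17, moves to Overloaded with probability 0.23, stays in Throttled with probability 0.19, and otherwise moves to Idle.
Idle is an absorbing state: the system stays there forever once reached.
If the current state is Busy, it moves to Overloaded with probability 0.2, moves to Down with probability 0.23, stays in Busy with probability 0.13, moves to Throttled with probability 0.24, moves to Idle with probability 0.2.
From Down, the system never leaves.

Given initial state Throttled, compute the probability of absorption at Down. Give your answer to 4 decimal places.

Let h(s) be the probability of absorption at Down starting from transient state s. Then h(Down) = 1 and h(Idle) = 0. By first-step analysis:
h(Overloaded) = 0.22·h(Overloaded) + 0.26·h(Throttled) + 0.22·0 + 0.14·h(Busy) + 0.16·1
h(Throttled) = 0.23·h(Overloaded) + 0.19·h(Throttled) + 0.22·0 + 0.17·h(Busy) + 0.19·1
h(Busy) = 0.2·h(Overloaded) + 0.24·h(Throttled) + 0.2·0 + 0.13·h(Busy) + 0.23·1
Solving: h(Overloaded) = 0.4497, h(Throttled) = 0.4665, h(Busy) = 0.4964.
Starting from Throttled, the probability is 0.4665.

0.4665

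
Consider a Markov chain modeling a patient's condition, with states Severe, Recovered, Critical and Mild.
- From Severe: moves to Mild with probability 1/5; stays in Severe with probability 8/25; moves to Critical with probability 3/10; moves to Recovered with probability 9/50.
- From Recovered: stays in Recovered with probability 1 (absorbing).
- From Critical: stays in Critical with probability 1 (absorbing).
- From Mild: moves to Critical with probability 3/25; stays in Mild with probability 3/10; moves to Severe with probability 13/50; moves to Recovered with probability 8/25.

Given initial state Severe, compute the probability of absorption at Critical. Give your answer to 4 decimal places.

0.5519

Let h(s) be the probability of absorption at Critical starting from transient state s. Then h(Critical) = 1 and h(Recovered) = 0. By first-step analysis:
h(Severe) = 0.32·h(Severe) + 0.18·0 + 0.3·1 + 0.2·h(Mild)
h(Mild) = 0.26·h(Severe) + 0.32·0 + 0.12·1 + 0.3·h(Mild)
Solving: h(Severe) = 0.5519, h(Mild) = 0.3764.
Starting from Severe, the probability is 0.5519.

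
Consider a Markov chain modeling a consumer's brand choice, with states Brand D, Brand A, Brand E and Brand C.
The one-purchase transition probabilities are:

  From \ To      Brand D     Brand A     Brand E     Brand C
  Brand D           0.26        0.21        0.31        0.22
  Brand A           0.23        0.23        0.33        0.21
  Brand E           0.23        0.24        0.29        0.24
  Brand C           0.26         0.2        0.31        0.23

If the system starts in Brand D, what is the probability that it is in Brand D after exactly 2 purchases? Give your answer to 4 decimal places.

0.2444

Propagate the distribution vector 2 purchases from Brand D.
After 0 purchases: (1.0000, 0.0000, 0.0000, 0.0000)
After 1 purchase: (0.2600, 0.2100, 0.3100, 0.2200)
After 2 purchases: (0.2444, 0.2213, 0.3080, 0.2263)
P(in Brand D after 2 purchases) = 0.2444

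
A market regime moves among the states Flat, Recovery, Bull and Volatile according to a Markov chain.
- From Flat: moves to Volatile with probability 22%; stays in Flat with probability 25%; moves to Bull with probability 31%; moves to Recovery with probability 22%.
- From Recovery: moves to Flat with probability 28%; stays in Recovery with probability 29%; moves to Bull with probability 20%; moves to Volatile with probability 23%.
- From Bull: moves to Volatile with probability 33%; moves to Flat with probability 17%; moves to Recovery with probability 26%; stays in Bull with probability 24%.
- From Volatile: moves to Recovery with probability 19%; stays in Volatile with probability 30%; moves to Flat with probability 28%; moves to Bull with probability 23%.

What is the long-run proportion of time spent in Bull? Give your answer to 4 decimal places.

Let the stationary distribution be π with π = πP and π_1 + π_2 + π_3 + π_4 = 1.
π_1 = 0.25·π_1 + 0.28·π_2 + 0.17·π_3 + 0.28·π_4
π_2 = 0.22·π_1 + 0.29·π_2 + 0.26·π_3 + 0.19·π_4
π_3 = 0.31·π_1 + 0.2·π_2 + 0.24·π_3 + 0.23·π_4
Solving with the normalization constraint gives π = (0.2457, 0.2384, 0.2450, 0.2710).
So the stationary probability of Bull is 0.2450.

0.2450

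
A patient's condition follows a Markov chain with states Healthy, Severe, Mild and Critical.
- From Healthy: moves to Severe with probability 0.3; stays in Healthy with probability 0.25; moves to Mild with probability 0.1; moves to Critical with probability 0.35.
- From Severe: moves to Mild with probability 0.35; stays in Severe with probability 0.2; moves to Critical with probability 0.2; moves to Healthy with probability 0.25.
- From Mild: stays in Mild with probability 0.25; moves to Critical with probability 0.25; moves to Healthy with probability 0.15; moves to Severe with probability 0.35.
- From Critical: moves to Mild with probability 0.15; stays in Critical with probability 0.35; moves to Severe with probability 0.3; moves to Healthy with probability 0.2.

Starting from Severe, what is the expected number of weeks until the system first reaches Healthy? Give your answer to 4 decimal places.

Let t(s) be the expected number of weeks to first reach Healthy from state s, with t(Healthy) = 0. Conditioning on the first week:
t(Severe) = 1 + 0.2·t(Severe) + 0.35·t(Mild) + 0.2·t(Critical)
t(Mild) = 1 + 0.35·t(Severe) + 0.25·t(Mild) + 0.25·t(Critical)
t(Critical) = 1 + 0.3·t(Severe) + 0.15·t(Mild) + 0.35·t(Critical)
Solving: t(Severe) = 4.7577, t(Mild) = 5.1982, t(Critical) = 4.9339.
Expected weeks from Severe to Healthy: 4.7577.

4.7577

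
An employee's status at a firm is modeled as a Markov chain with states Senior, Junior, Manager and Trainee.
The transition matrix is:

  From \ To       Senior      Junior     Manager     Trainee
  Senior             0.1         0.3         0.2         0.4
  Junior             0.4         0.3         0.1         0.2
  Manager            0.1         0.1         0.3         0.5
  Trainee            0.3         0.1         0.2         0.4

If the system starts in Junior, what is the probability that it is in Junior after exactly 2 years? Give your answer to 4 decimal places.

Propagate the distribution vector 2 years from Junior.
After 0 years: (0.0000, 1.0000, 0.0000, 0.0000)
After 1 year: (0.4000, 0.3000, 0.1000, 0.2000)
After 2 years: (0.2300, 0.2400, 0.1800, 0.3500)
P(in Junior after 2 years) = 0.2400

0.2400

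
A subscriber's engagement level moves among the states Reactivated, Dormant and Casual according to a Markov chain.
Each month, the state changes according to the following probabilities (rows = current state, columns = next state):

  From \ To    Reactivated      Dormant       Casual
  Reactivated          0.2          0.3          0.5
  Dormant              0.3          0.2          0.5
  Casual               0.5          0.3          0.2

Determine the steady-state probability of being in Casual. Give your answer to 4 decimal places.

0.3846

Let the stationary distribution be π with π = πP and π_1 + π_2 + π_3 = 1.
π_1 = 0.2·π_1 + 0.3·π_2 + 0.5·π_3
π_2 = 0.3·π_1 + 0.2·π_2 + 0.3·π_3
Solving with the normalization constraint gives π = (0.3427, 0.2727, 0.3846).
So the stationary probability of Casual is 0.3846.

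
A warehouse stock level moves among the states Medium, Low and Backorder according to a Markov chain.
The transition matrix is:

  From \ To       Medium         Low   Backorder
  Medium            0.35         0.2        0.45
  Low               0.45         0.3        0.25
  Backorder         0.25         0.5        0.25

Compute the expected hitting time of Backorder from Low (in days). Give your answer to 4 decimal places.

3.0137

Let t(s) be the expected number of days to first reach Backorder from state s, with t(Backorder) = 0. Conditioning on the first day:
t(Medium) = 1 + 0.35·t(Medium) + 0.2·t(Low)
t(Low) = 1 + 0.45·t(Medium) + 0.3·t(Low)
Solving: t(Medium) = 2.4658, t(Low) = 3.0137.
Expected days from Low to Backorder: 3.0137.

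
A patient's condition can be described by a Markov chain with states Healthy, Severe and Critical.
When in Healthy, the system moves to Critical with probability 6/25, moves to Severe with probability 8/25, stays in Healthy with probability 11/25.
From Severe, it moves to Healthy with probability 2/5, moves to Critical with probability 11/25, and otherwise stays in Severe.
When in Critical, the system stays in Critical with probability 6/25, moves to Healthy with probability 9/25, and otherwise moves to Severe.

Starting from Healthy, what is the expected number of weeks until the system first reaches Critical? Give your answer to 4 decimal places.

3.3879

Let t(s) be the expected number of weeks to first reach Critical from state s, with t(Critical) = 0. Conditioning on the first week:
t(Healthy) = 1 + 0.44·t(Healthy) + 0.32·t(Severe)
t(Severe) = 1 + 0.4·t(Healthy) + 0.16·t(Severe)
Solving: t(Healthy) = 3.3879, t(Severe) = 2.8037.
Expected weeks from Healthy to Critical: 3.3879.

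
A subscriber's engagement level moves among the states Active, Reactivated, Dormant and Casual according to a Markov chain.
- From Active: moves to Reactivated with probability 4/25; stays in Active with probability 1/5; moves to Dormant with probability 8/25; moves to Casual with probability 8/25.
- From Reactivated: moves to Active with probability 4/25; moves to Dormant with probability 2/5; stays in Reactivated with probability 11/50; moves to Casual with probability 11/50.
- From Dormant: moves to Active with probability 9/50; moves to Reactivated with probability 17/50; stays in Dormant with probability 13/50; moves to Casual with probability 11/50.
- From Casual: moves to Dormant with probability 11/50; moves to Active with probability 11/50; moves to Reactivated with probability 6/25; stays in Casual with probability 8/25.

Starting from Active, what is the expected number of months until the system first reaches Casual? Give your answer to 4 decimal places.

Let t(s) be the expected number of months to first reach Casual from state s, with t(Casual) = 0. Conditioning on the first month:
t(Active) = 1 + 0.2·t(Active) + 0.16·t(Reactivated) + 0.32·t(Dormant)
t(Reactivated) = 1 + 0.16·t(Active) + 0.22·t(Reactivated) + 0.4·t(Dormant)
t(Dormant) = 1 + 0.18·t(Active) + 0.34·t(Reactivated) + 0.26·t(Dormant)
Solving: t(Active) = 3.7746, t(Reactivated) = 4.2128, t(Dormant) = 4.2051.
Expected months from Active to Casual: 3.7746.

3.7746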